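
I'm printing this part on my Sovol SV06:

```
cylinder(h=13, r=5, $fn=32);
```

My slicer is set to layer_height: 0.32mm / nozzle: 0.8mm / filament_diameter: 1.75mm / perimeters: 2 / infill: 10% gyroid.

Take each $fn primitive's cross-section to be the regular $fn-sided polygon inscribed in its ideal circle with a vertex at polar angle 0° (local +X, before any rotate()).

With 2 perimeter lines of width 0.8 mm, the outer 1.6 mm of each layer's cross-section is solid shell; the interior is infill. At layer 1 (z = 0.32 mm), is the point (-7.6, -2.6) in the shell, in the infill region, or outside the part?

At z = 0.32 mm: the r=5 cylinder contributes a regular 32-gon of circumradius 5. Overall, the cross-section is a single solid region. The nearest boundary edge runs (-4.90, -0.98)→(-4.62, -1.91); distance from the point to it = 3.05 mm. The point is not inside any of the regions above, so it lies outside the cross-section (3.05 mm from the nearest boundary).

outside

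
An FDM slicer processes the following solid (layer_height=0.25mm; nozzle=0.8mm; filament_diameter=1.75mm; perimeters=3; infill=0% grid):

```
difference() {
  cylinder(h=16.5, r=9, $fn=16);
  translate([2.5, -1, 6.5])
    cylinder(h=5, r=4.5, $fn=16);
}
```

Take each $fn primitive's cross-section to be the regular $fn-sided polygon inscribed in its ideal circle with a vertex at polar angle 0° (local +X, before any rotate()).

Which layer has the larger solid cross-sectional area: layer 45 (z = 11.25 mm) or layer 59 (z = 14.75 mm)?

layer 59 (z = 14.75 mm)

Layer 45 (z = 11.25): the r=9 cylinder contributes a regular 16-gon of circumradius 9 (area = (16/2)·9.000²·sin(360°/16) = 247.98 mm²); the cylinder at (2.5, -1): section is a regular 16-gon, circumradius r=4.5 (area = (16/2)·4.500²·sin(360°/16) = 61.99 mm²); Taking the first minus the rest: starting from the r=9 cylinder (247.98 mm²), the r=4.5 cylinder at (2.5, -1) lies wholly inside it (removes its full 61.99 mm² and its 28.09 mm outline becomes a hole wall) — area = 185.98 mm². So its area = 185.98 mm². Layer 59 (z = 14.75): the r=9 cylinder contributes a regular 16-gon of circumradius 9 (area = (16/2)·9.000²·sin(360°/16) = 247.98 mm²); the cylinder at (2.5, -1) does not reach this height (z outside [6.5, 11.5]); Taking the first minus the rest: none of the subtracted shapes is present at this height, so the r=9 cylinder is unchanged — area = 247.98 mm². So its area = 247.98 mm². Layer 59 is larger (247.98 vs 185.98 mm²).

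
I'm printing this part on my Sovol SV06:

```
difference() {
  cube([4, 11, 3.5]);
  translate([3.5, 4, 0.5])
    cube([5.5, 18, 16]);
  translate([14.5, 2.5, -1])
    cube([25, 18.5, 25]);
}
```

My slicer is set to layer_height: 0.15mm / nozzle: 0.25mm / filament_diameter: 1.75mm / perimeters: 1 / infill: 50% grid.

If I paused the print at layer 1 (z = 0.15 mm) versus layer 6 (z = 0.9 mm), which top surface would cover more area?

Layer 1 (z = 0.15): the cube (footprint 4×11) is included at this height (area 44.00 mm²); the cube at (3.5, 4) is absent (z outside [0.5, 16.5]); the cube at (14.5, 2.5) is present — its section is the full 25×18.5 rectangle (area 462.50 mm²); Taking the first minus the rest: starting from the 4×11 cube (44.00 mm²), the 25×18.5 cube at (14.5, 2.5) misses the remaining region (no effect) — area = 44.00 mm². So its area = 44.00 mm². Layer 6 (z = 0.9): the cube (footprint 4×11) is included at this height (area 44.00 mm²); the cube at (3.5, 4) (footprint 5.5×18) is included at this height (area 99.00 mm²); the cube at (14.5, 2.5) (footprint 25×18.5) is included at this height (area 462.50 mm²); Subtracting the remaining from the first: starting from the 4×11 cube (44.00 mm²), the 5.5×18 cube at (3.5, 4) partially overlaps it — only the 3.50 mm² overlap (of its 99.00 mm²) is removed, clipping the outline; the 25×18.5 cube at (14.5, 2.5) misses the remaining region (no effect) — area = 40.50 mm². So its area = 40.50 mm². Layer 1 is larger (44.00 vs 40.50 mm²).

layer 1 (z = 0.15 mm)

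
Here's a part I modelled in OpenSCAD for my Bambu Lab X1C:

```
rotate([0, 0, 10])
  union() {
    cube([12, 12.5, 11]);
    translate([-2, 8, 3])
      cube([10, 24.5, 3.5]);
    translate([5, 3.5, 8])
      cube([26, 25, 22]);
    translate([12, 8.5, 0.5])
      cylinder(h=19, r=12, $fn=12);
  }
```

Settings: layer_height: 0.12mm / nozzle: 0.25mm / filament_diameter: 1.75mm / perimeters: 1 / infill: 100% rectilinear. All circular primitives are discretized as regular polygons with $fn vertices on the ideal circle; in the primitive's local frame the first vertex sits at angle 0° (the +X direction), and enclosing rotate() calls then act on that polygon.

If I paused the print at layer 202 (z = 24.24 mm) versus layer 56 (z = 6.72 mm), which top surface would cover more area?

layer 202 (z = 24.24 mm)

Layer 202 (z = 24.24): the cube is not intersected at this z (z outside [0, 11]); the cube at (-2, 8) does not reach this height (z outside [3, 6.5]); the cube at (5, 3.5) is present — its section is the full 26×25 rectangle (area 650.00 mm²); the cylinder at (12, 8.5) is not intersected at this z (z outside [0.5, 19.5]); Combining (union): only the 26×25 cube at (5, 3.5) is present, so the union is just that shape — area = 650.00 mm²; (whole slice rotated 10° about Z — lengths, areas and connectivity unchanged). So its area = 650.00 mm². Layer 56 (z = 6.72): the cube is present — its section is the full 12×12.5 rectangle (area 150.00 mm²); the cube at (-2, 8) is absent (z outside [3, 6.5]); the cube at (5, 3.5) does not reach this height (z outside [8, 30]); the r=12 cylinder at (12, 8.5) gives a regular 12-gon of circumradius 12 (constant along its height) (area = (12/2)·12.000²·sin(360°/12) = 432.00 mm²); Taking the union: the regions partially overlap — summed areas 582.00 mm² minus the doubly-counted overlap 135.89 mm² gives 446.11 mm² — area = 446.11 mm²; (rotated 10° about Z; rotation is an isometry so areas/perimeters/island counts are preserved). So its area = 446.11 mm². Layer 202 is larger (650.00 vs 446.11 mm²).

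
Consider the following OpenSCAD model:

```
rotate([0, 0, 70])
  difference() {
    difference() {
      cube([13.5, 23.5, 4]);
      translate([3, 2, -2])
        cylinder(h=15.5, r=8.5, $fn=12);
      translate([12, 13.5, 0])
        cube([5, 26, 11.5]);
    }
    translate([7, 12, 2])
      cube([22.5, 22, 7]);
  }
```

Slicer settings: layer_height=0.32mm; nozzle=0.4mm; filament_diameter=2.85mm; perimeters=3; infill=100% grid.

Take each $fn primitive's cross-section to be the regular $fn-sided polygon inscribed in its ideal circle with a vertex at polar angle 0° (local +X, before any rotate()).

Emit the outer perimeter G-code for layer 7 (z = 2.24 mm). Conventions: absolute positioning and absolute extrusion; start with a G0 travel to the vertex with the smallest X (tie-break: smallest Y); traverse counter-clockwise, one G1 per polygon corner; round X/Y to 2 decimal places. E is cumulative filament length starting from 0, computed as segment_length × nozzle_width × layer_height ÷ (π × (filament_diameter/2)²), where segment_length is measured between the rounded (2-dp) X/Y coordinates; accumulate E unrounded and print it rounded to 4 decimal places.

At z = 2.24 mm: the 13.5×23.5 cube contributes its full rectangle; the r=8.5 cylinder at (3, 2) contributes a regular 12-gon of circumradius 8.5; the cube at (12, 13.5) is present — its section is the full 5×26 rectangle; Taking the first minus the rest: starting from the 13.5×23.5 cube, the r=8.5 cylinder at (3, 2) partially overlaps it — only the 100.95 mm² overlap (of its 216.75 mm²) is removed, clipping the outline; the 5×26 cube at (12, 13.5) partially overlaps it — only the 15.00 mm² overlap (of its 130.00 mm²) is removed, clipping the outline — 1 connected region; the cube at (7, 12) (footprint 22.5×22) is included at this height; After the difference (first − rest): starting from that combined region, the 22.5×22 cube at (7, 12) partially overlaps it — only the 59.75 mm² overlap (of its 495.00 mm²) is removed, clipping the outline — 1 connected region; (whole slice rotated 70° about Z — lengths, areas and connectivity unchanged). The outline is a single polygon with 11 vertices. Extrusion per mm of travel: 0.4 × 0.32 / (π × 1.425²) = 0.020065. Accumulating E over each segment gives final E = 1.4391.

G0 X-22.08 Y8.04 Z2.24
G1 X-9.11 Y3.32 E0.2769
G1 X-8.84 Y6.41 E0.3392
G1 X-6.32 Y10.01 E0.4273
G1 X-2.33 Y11.87 E0.5157
G1 X2.05 Y11.49 E0.6039
G1 X3.75 Y10.30 E0.6455
G1 X4.62 Y12.69 E0.6966
G1 X-6.66 Y16.79 E0.9374
G1 X-8.88 Y10.68 E1.0678
G1 X-19.69 Y14.62 E1.2987
G1 X-22.08 Y8.04 E1.4391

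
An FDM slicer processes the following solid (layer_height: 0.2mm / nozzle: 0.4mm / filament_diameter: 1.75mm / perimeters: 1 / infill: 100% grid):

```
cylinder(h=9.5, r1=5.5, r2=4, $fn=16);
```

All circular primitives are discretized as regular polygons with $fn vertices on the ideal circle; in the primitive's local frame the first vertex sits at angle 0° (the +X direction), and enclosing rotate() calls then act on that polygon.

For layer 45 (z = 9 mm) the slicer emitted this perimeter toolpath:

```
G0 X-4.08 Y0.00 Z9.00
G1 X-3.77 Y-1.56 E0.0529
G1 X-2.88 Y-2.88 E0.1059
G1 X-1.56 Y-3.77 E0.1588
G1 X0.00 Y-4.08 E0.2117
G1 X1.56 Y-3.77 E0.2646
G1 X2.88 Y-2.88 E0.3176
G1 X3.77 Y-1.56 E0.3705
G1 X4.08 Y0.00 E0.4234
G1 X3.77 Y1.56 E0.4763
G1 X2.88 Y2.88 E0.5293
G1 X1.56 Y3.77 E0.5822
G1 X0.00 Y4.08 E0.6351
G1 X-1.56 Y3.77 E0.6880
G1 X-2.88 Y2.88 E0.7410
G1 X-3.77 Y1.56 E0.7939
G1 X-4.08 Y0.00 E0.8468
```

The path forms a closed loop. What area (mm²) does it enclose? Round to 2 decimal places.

Apply the shoelace formula to the sequence of (X, Y) vertices; enclosed area = 50.92 mm².

50.92 mm²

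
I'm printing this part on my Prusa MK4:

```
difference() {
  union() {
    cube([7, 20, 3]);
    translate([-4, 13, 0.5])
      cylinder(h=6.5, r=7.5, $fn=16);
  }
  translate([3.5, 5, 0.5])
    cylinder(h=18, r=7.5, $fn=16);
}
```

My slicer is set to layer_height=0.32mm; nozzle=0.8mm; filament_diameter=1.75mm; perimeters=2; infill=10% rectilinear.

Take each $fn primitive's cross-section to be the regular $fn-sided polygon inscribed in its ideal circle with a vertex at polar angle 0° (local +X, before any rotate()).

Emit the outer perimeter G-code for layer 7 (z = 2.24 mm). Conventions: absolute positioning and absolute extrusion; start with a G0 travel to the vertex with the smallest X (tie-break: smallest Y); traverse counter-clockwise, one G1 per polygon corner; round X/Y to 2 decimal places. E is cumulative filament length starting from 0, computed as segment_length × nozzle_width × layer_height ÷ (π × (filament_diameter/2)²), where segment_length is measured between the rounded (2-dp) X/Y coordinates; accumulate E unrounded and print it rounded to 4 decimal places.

G0 X-11.50 Y13.00 Z2.24
G1 X-10.93 Y10.13 E0.3114
G1 X-9.30 Y7.70 E0.6229
G1 X-6.87 Y6.07 E0.9343
G1 X-4.00 Y5.50 E1.2457
G1 X-3.90 Y5.52 E1.2566
G1 X-3.43 Y7.87 E1.5116
G1 X-1.80 Y10.30 E1.8231
G1 X0.63 Y11.93 E2.1345
G1 X3.50 Y12.50 E2.4459
G1 X6.37 Y11.93 E2.7573
G1 X7.00 Y11.51 E2.8379
G1 X7.00 Y20.00 E3.7415
G1 X0.00 Y20.00 E4.4866
G1 X0.00 Y19.17 E4.5749
G1 X-1.13 Y19.93 E4.7198
G1 X-4.00 Y20.50 E5.0313
G1 X-6.87 Y19.93 E5.3427
G1 X-9.30 Y18.30 E5.6541
G1 X-10.93 Y15.87 E5.9656
G1 X-11.50 Y13.00 E6.2770

At z = 2.24 mm: the cube (footprint 7×20) is included at this height; the cylinder at (-4, 13): section is a regular 16-gon, circumradius r=7.5; Combining (union): the regions partially overlap (shared area 29.89 mm²), so overlapping operands fuse into one piece — 1 connected region; the r=7.5 cylinder at (3.5, 5) contributes a regular 16-gon of circumradius 7.5; Subtracting the remaining from the first: starting from the result so far, the r=7.5 cylinder at (3.5, 5) partially overlaps it — only the 99.13 mm² overlap (of its 172.21 mm²) is removed, clipping the outline — 1 connected region. The outline is a single polygon with 20 vertices. Extrusion per mm of travel: 0.8 × 0.32 / (π × 0.875²) = 0.106432. Accumulating E over each segment gives final E = 6.2770.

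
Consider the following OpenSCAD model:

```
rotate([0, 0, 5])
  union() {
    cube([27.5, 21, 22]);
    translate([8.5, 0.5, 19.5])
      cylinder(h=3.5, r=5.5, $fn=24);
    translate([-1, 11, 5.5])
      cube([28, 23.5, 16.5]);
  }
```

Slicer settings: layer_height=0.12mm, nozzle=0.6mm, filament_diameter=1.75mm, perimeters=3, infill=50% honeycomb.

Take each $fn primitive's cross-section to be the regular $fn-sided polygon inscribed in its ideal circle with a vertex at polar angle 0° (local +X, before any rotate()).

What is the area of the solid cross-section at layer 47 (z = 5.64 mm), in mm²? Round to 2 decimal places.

At z = 5.64 mm: the cube (footprint 27.5×21) is included at this height (area 577.50 mm²); the cylinder at (8.5, 0.5) is absent (z outside [19.5, 23]); the 28×23.5 cube at (-1, 11) contributes its full rectangle (area 658.00 mm²); Taking the union: the regions partially overlap — summed areas 1235.50 mm² minus the doubly-counted overlap 270.00 mm² gives 965.50 mm² — area = 965.50 mm²; (whole slice rotated 5° about Z — lengths, areas and connectivity unchanged). Overall, the cross-section is a single solid region. Net area = 965.50 mm².

965.50 mm²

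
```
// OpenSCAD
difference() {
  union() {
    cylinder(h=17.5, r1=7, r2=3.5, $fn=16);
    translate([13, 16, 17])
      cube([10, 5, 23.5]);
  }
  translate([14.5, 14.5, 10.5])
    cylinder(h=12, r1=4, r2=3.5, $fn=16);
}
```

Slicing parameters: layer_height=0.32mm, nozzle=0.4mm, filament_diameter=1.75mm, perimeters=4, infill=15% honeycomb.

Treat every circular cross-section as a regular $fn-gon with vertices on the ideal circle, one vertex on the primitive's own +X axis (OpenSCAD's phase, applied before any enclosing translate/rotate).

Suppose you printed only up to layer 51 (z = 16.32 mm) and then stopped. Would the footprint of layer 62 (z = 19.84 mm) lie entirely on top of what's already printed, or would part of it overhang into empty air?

part overhangs

Compare the two slices. At z = 16.32: the cone contributes a regular 16-gon of circumradius 3.736 (interpolated between r1=7 and r2=3.5 at t=0.933) (area = (16/2)·3.736²·sin(360°/16) = 42.73 mm²); the cube at (13, 16) does not reach this height (z outside [17, 40.5]); Merging all regions: only the cone is present, so the union is just that shape — area = 42.73 mm²; the cone at (14.5, 14.5) (r1=4→r2=3.5) has section circumradius 3.757 here — a regular 16-gon (area = (16/2)·3.757²·sin(360°/16) = 43.22 mm²); After the difference (first − rest): starting from the result so far (42.73 mm²), the cone at (14.5, 14.5) misses the remaining region (no effect) — area = 42.73 mm². At z = 19.84: the cone is not intersected at this z (z outside [0, 17.5]); the 10×5 cube at (13, 16) contributes its full rectangle (area 50.00 mm²); Taking the union: only the 10×5 cube at (13, 16) is present, so the union is just that shape — area = 50.00 mm²; the cone at (14.5, 14.5) (r1=4→r2=3.5) has section circumradius 3.611 here — a regular 16-gon (area = (16/2)·3.611²·sin(360°/16) = 39.92 mm²); Taking the first minus the rest: starting from that combined region (50.00 mm²), the cone at (14.5, 14.5) partially overlaps it — only the 7.73 mm² overlap (of its 39.92 mm²) is removed, clipping the outline — area = 42.27 mm². Checking containment: at z = 19.84 the cross-section extends beyond the z = 16.32 cross-section by about 42.27 mm².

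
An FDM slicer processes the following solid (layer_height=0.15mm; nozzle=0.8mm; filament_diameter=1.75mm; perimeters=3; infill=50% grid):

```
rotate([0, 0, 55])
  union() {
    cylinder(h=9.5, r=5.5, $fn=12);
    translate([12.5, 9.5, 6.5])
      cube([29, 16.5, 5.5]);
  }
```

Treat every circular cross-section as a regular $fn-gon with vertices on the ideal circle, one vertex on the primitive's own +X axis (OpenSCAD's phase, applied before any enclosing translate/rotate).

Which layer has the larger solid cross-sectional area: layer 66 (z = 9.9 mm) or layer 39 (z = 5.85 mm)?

Layer 66 (z = 9.9): the cylinder does not reach this height (z outside [0, 9.5]); the 29×16.5 cube at (12.5, 9.5) contributes its full rectangle (area 478.50 mm²); Merging all regions: only the 29×16.5 cube at (12.5, 9.5) is present, so the union is just that shape — area = 478.50 mm²; (rotated 55° about Z; rotation is an isometry so areas/perimeters/island counts are preserved). So its area = 478.50 mm². Layer 39 (z = 5.85): the r=5.5 cylinder contributes a regular 12-gon of circumradius 5.5 (area = (12/2)·5.500²·sin(360°/12) = 90.75 mm²); the cube at (12.5, 9.5) is absent (z outside [6.5, 12]); Taking the union: only the r=5.5 cylinder is present, so the union is just that shape — area = 90.75 mm²; (whole slice rotated 55° about Z — lengths, areas and connectivity unchanged). So its area = 90.75 mm². Layer 66 is larger (478.50 vs 90.75 mm²).

layer 66 (z = 9.9 mm)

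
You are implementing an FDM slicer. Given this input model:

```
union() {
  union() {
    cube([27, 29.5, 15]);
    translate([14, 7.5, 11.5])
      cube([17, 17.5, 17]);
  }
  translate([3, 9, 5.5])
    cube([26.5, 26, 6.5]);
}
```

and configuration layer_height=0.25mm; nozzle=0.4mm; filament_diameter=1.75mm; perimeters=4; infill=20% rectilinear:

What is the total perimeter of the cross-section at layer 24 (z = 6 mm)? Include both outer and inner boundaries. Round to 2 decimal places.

At z = 6 mm: the cube is present — its section is the full 27×29.5 rectangle (perimeter 113.00 mm); the cube at (14, 7.5) does not reach this height (z outside [11.5, 28.5]); Merging all regions: only the 27×29.5 cube is present, so the union is just that shape — boundary = 113.00 mm; the cube at (3, 9) (footprint 26.5×26) is included at this height (perimeter 105.00 mm); Merging all regions: the regions partially overlap (shared area 492.00 mm²), so the edge portions inside another operand are dropped and the merged outline is re-measured after clipping — boundary = 129.00 mm. Overall, the cross-section is a single solid region. Total boundary length (outer) = 129.00 mm.

129.00 mm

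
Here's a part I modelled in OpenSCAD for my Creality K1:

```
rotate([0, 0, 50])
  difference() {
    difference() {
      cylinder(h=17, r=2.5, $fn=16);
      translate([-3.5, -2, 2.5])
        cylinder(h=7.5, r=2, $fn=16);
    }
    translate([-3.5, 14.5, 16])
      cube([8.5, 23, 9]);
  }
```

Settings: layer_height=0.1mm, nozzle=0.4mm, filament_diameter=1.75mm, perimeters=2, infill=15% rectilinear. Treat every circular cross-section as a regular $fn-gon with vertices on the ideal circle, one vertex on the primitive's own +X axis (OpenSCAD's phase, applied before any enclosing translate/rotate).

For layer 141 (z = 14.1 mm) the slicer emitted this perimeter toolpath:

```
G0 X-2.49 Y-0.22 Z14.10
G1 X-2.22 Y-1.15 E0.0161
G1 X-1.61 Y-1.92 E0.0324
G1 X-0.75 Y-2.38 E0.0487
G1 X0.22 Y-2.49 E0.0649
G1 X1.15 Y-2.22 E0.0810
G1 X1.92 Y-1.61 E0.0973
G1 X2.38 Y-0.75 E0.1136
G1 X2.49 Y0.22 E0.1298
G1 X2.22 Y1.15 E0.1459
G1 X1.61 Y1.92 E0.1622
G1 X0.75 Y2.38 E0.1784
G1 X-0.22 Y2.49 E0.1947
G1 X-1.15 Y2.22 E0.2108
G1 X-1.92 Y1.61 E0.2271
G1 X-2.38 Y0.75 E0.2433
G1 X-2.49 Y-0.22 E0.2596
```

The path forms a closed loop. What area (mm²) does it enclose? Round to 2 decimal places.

19.14 mm²

Apply the shoelace formula to the sequence of (X, Y) vertices; enclosed area = 19.14 mm².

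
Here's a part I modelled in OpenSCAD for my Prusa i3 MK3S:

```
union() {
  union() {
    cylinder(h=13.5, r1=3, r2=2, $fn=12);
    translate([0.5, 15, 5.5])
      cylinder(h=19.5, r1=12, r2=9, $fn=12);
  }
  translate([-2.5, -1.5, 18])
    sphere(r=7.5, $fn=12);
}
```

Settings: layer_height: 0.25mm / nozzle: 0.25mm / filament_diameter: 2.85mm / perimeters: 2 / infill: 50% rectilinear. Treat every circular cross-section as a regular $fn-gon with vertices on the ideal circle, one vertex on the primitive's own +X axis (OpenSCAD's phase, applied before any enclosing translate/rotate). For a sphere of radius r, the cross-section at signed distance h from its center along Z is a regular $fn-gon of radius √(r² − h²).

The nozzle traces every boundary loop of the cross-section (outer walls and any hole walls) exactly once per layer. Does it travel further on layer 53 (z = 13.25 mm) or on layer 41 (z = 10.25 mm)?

layer 53 (z = 13.25 mm)

Layer 53 (z = 13.25): the cone (r1=3→r2=2) has section circumradius 2.019 here — a regular 12-gon (perimeter = 2·12·2.019·sin(180°/12) = 12.54 mm); the cone at (0.5, 15): at t=0.397 of its height the radius interpolates to r₁+(r₂−r₁)t = 10.808, giving a regular 12-gon of that circumradius (perimeter = 2·12·10.808·sin(180°/12) = 67.13 mm); Taking the union: the 2 present regions are separate (no shared area or edge), so areas and boundary lengths simply add and each stays a separate island — boundary = 79.67 mm; the sphere at (-2.5, -1.5): section is a regular 12-gon, circumradius = √(r²−h²) = √(7.5²−4.75²) = 5.804 (perimeter = 2·12·5.804·sin(180°/12) = 36.05 mm); Taking the union: the regions partially overlap (shared area 12.22 mm²), so the edge portions inside another operand are dropped and the merged outline is re-measured after clipping — boundary = 103.19 mm. So its perimeter = 103.19 mm. Layer 41 (z = 10.25): the cone: at t=0.759 of its height the radius interpolates to r₁+(r₂−r₁)t = 2.241, giving a regular 12-gon of that circumradius (perimeter = 2·12·2.241·sin(180°/12) = 13.92 mm); the cone at (0.5, 15) contributes a regular 12-gon of circumradius 11.269 (interpolated between r1=12 and r2=9 at t=0.244) (perimeter = 2·12·11.269·sin(180°/12) = 70.00 mm); Taking the union: the 2 present regions are separate (no shared area or edge), so areas and boundary lengths simply add and each stays a separate island — boundary = 83.92 mm; the sphere at (-2.5, -1.5) is not intersected at this z (|z−center|=7.750 > r=7.5); Combining (union): only that combined region is present, so the union is just that shape — boundary = 83.92 mm. So its perimeter = 83.92 mm. Layer 53 is larger (103.19 vs 83.92 mm).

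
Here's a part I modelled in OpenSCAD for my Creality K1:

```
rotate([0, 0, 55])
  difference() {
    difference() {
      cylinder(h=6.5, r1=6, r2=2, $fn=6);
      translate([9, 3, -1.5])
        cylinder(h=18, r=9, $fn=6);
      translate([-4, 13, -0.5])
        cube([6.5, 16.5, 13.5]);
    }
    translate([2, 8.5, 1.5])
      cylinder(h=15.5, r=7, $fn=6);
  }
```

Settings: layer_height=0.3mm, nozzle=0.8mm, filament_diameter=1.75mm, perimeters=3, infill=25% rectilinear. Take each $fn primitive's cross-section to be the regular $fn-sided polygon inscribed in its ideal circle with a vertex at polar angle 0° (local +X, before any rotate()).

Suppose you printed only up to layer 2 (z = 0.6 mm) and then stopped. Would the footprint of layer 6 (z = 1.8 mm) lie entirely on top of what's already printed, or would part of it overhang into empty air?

Compare the two slices. At z = 0.6: the cone (r1=6→r2=2) has section circumradius 5.631 here — a regular 6-gon (area = (6/2)·5.631²·sin(360°/6) = 82.37 mm²); the cylinder at (9, 3): section is a regular 6-gon, circumradius r=9 (area = (6/2)·9.000²·sin(360°/6) = 210.44 mm²); the 6.5×16.5 cube at (-4, 13) contributes its full rectangle (area 107.25 mm²); Subtracting the remaining from the first: starting from the cone (82.37 mm²), the r=9 cylinder at (9, 3) partially overlaps it — only the 23.56 mm² overlap (of its 210.44 mm²) is removed, clipping the outline; the 6.5×16.5 cube at (-4, 13) misses the remaining region (no effect) — area = 58.81 mm²; the cylinder at (2, 8.5) does not reach this height (z outside [1.5, 17]); After the difference (first − rest): none of the subtracted shapes is present at this height, so the result so far is unchanged — area = 58.81 mm²; (rotated 55° about Z; rotation is an isometry so areas/perimeters/island counts are preserved). At z = 1.8: the cone: at t=0.277 of its height the radius interpolates to r₁+(r₂−r₁)t = 4.892, giving a regular 6-gon of that circumradius (area = (6/2)·4.892²·sin(360°/6) = 62.18 mm²); the r=9 cylinder at (9, 3) contributes a regular 6-gon of circumradius 9 (area = (6/2)·9.000²·sin(360°/6) = 210.44 mm²); the 6.5×16.5 cube at (-4, 13) contributes its full rectangle (area 107.25 mm²); After the difference (first − rest): starting from the cone (62.18 mm²), the r=9 cylinder at (9, 3) partially overlaps it — only the 16.83 mm² overlap (of its 210.44 mm²) is removed, clipping the outline; the 6.5×16.5 cube at (-4, 13) misses the remaining region (no effect) — area = 45.35 mm²; the r=7 cylinder at (2, 8.5) gives a regular 6-gon of circumradius 7 (constant along its height) (area = (6/2)·7.000²·sin(360°/6) = 127.31 mm²); After the difference (first − rest): starting from that combined region (45.35 mm²), the r=7 cylinder at (2, 8.5) partially overlaps it — only the 4.16 mm² overlap (of its 127.31 mm²) is removed, clipping the outline — area = 41.19 mm²; (rotated 55° about Z; rotation is an isometry so areas/perimeters/island counts are preserved). Checking containment: the cross-section at z = 1.8 is a subset of the cross-section at z = 0.6.

entirely on top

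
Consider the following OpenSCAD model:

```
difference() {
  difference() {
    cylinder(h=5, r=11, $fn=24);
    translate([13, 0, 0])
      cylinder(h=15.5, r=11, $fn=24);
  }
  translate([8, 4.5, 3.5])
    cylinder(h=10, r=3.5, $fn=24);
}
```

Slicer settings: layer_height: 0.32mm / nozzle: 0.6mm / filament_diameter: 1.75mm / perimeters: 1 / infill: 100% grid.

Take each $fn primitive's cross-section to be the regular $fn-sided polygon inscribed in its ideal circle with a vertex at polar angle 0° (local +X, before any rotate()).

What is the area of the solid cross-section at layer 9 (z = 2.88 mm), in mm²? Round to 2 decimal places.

266.63 mm²

At z = 2.88 mm: the r=11 cylinder gives a regular 24-gon of circumradius 11 (constant along its height) (area = (24/2)·11.000²·sin(360°/24) = 375.81 mm²); the r=11 cylinder at (13, 0) contributes a regular 24-gon of circumradius 11 (area = (24/2)·11.000²·sin(360°/24) = 375.81 mm²); Subtracting the remaining from the first: starting from the r=11 cylinder (375.81 mm²), the r=11 cylinder at (13, 0) partially overlaps it — only the 109.18 mm² overlap (of its 375.81 mm²) is removed, clipping the outline — area = 266.63 mm²; the cylinder at (8, 4.5) does not reach this height (z outside [3.5, 13.5]); Subtracting the remaining from the first: none of the subtracted shapes is present at this height, so that combined region is unchanged — area = 266.63 mm². Overall, the cross-section is a single solid region. Net area = 266.63 mm².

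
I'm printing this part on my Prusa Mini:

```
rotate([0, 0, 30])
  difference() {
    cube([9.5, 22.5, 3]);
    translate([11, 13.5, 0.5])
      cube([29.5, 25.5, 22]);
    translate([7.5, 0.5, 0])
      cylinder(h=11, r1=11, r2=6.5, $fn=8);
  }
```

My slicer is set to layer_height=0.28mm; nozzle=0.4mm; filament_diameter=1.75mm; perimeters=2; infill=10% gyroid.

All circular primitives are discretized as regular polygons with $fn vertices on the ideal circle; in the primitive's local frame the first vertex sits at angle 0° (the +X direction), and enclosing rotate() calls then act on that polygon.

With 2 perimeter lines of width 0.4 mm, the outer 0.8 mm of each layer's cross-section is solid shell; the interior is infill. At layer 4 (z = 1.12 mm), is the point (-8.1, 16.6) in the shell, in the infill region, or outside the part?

At z = 1.12 mm: the 9.5×22.5 cube contributes its full rectangle; the cube at (11, 13.5) (footprint 29.5×25.5) is included at this height; the cone at (7.5, 0.5) (r1=11→r2=6.5) has section circumradius 10.542 here — a regular 8-gon; Subtracting the remaining from the first: starting from the 9.5×22.5 cube, the 29.5×25.5 cube at (11, 13.5) misses the remaining region (no effect); the cone at (7.5, 0.5) partially overlaps it — only the 92.42 mm² overlap (of its 314.32 mm²) is removed, clipping the outline — 1 connected region; (whole slice rotated 30° about Z — lengths, areas and connectivity unchanged). Overall, the cross-section is a single solid region. Undo the 30° rotation: the query point maps to (1.285, 18.426) in the un-rotated model frame. The nearest boundary edge runs (0.00, 7.84)→(0.00, 22.50); distance from the point to it = 1.29 mm. The point is inside the cross-section and 1.29 mm from the nearest boundary — more than the 0.8 mm shell width (2 × 0.4), so it's in the infill interior.

infill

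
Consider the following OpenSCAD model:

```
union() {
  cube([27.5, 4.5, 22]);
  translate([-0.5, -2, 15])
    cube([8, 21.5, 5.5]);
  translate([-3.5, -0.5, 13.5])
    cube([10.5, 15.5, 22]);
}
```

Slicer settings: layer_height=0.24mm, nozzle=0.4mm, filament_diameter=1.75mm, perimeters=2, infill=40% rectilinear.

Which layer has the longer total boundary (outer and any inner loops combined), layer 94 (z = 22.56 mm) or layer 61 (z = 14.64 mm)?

layer 61 (z = 14.64 mm)

Layer 94 (z = 22.56): the cube is absent (z outside [0, 22]); the cube at (-0.5, -2) is not intersected at this z (z outside [15, 20.5]); the 10.5×15.5 cube at (-3.5, -0.5) contributes its full rectangle (perimeter 52.00 mm); Taking the union: only the 10.5×15.5 cube at (-3.5, -0.5) is present, so the union is just that shape — boundary = 52.00 mm. So its perimeter = 52.00 mm. Layer 61 (z = 14.64): the cube (footprint 27.5×4.5) is included at this height (perimeter 64.00 mm); the cube at (-0.5, -2) does not reach this height (z outside [15, 20.5]); the 10.5×15.5 cube at (-3.5, -0.5) contributes its full rectangle (perimeter 52.00 mm); Combining (union): the regions partially overlap (shared area 31.50 mm²), so the edge portions inside another operand are dropped and the merged outline is re-measured after clipping — boundary = 93.00 mm. So its perimeter = 93.00 mm. Layer 61 is larger (93.00 vs 52.00 mm).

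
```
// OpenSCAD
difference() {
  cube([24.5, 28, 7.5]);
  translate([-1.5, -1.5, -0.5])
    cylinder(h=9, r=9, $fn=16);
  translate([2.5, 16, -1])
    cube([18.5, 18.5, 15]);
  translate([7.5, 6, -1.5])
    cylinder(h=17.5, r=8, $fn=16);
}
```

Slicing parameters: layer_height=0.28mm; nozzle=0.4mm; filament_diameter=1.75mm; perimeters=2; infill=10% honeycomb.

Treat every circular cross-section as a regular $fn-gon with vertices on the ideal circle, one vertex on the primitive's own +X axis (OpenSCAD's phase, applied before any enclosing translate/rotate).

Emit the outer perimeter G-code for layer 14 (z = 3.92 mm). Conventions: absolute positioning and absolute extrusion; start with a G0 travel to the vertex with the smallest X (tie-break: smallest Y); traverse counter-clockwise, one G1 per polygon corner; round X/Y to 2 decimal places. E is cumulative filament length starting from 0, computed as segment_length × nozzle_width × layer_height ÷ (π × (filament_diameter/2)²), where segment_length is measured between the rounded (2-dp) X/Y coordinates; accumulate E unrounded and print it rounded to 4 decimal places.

G0 X0.00 Y8.51 Z3.92
G1 X0.11 Y9.06 E0.0261
G1 X1.84 Y11.66 E0.1715
G1 X4.44 Y13.39 E0.3170
G1 X7.50 Y14.00 E0.4622
G1 X10.56 Y13.39 E0.6075
G1 X13.16 Y11.66 E0.7530
G1 X14.89 Y9.06 E0.8984
G1 X15.50 Y6.00 E1.0437
G1 X14.89 Y2.94 E1.1890
G1 X13.16 Y0.34 E1.3344
G1 X12.64 Y0.00 E1.3633
G1 X24.50 Y0.00 E1.9155
G1 X24.50 Y28.00 E3.2193
G1 X21.00 Y28.00 E3.3823
G1 X21.00 Y16.00 E3.9411
G1 X2.50 Y16.00 E4.8025
G1 X2.50 Y28.00 E5.3613
G1 X0.00 Y28.00 E5.4777
G1 X0.00 Y8.51 E6.3852

At z = 3.92 mm: the 24.5×28 cube contributes its full rectangle; the cylinder at (-1.5, -1.5): section is a regular 16-gon, circumradius r=9; the 18.5×18.5 cube at (2.5, 16) contributes its full rectangle; the r=8 cylinder at (7.5, 6) gives a regular 16-gon of circumradius 8 (constant along its height); After the difference (first − rest): starting from the 24.5×28 cube, the r=9 cylinder at (-1.5, -1.5) partially overlaps it — only the 37.69 mm² overlap (of its 247.98 mm²) is removed, clipping the outline; the 18.5×18.5 cube at (2.5, 16) partially overlaps it — only the 222.00 mm² overlap (of its 342.25 mm²) is removed, clipping the outline; the r=8 cylinder at (7.5, 6) partially overlaps it — only the 146.99 mm² overlap (of its 195.93 mm²) is removed, clipping the outline — 1 connected region. The outline is a single polygon with 19 vertices. Extrusion per mm of travel: 0.4 × 0.28 / (π × 0.875²) = 0.046564. Accumulating E over each segment gives final E = 6.3852.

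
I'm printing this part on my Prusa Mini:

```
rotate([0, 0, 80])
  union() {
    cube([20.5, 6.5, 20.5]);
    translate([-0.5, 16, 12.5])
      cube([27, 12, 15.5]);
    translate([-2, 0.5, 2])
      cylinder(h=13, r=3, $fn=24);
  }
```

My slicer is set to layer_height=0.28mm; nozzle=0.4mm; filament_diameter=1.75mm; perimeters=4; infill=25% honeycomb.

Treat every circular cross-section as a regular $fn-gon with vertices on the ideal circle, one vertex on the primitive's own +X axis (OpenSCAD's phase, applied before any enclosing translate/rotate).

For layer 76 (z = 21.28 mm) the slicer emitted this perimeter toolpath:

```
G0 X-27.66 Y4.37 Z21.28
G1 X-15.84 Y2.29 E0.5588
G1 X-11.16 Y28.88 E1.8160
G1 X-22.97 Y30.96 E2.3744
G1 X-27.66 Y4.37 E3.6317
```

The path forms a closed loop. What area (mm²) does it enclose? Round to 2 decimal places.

323.91 mm²

Apply the shoelace formula to the sequence of (X, Y) vertices; enclosed area = 323.91 mm².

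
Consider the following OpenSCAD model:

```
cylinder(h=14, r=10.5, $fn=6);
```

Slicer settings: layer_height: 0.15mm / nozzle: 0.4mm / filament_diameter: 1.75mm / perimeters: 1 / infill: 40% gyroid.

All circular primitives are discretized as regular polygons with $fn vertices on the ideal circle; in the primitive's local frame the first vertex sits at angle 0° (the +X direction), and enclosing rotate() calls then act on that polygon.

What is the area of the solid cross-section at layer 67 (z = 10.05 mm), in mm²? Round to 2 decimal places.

286.44 mm²

At z = 10.05 mm: the r=10.5 cylinder contributes a regular 6-gon of circumradius 10.5 (area = (6/2)·10.500²·sin(360°/6) = 286.44 mm²). Overall, the cross-section is a single solid region. Net area = 286.44 mm².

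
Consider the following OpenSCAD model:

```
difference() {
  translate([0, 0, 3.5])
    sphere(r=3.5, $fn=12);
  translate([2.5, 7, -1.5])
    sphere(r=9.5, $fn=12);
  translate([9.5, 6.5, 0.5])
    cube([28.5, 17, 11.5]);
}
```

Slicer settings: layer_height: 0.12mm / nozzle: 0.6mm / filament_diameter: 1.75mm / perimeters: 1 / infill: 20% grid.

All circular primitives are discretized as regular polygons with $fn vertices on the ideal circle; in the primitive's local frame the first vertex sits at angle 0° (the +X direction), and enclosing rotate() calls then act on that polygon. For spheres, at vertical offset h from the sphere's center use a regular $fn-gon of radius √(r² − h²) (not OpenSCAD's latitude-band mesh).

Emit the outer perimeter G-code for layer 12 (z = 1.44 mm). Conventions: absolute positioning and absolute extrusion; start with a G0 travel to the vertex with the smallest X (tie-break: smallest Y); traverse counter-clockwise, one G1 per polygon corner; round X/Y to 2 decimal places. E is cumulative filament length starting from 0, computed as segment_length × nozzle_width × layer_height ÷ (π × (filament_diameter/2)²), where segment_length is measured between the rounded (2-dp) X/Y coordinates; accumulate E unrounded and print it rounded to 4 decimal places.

At z = 1.44 mm: the r=3.5 sphere contributes a regular 12-gon of circumradius √(3.5²−2.06²) = 2.830; the r=9.5 sphere at (2.5, 7) slices to a regular 12-gon of circumradius 9.034 (√(r²−h²) with h=2.94 from center); the 28.5×17 cube at (9.5, 6.5) contributes its full rectangle; Taking the first minus the rest: starting from the r=3.5 sphere, the r=9.5 sphere at (2.5, 7) partially overlaps it — only the 18.82 mm² overlap (of its 244.82 mm²) is removed, clipping the outline; the 28.5×17 cube at (9.5, 6.5) misses the remaining region (no effect) — 1 connected region. The outline is a single polygon with 7 vertices. Extrusion per mm of travel: 0.6 × 0.12 / (π × 0.875²) = 0.029934. Accumulating E over each segment gives final E = 0.3565.

G0 X-2.83 Y-0.01 Z1.44
G1 X-2.45 Y-1.41 E0.0434
G1 X-1.41 Y-2.45 E0.0875
G1 X0.00 Y-2.83 E0.1312
G1 X1.41 Y-2.45 E0.1749
G1 X1.97 Y-1.89 E0.1986
G1 X-2.02 Y-0.82 E0.3222
G1 X-2.83 Y-0.01 E0.3565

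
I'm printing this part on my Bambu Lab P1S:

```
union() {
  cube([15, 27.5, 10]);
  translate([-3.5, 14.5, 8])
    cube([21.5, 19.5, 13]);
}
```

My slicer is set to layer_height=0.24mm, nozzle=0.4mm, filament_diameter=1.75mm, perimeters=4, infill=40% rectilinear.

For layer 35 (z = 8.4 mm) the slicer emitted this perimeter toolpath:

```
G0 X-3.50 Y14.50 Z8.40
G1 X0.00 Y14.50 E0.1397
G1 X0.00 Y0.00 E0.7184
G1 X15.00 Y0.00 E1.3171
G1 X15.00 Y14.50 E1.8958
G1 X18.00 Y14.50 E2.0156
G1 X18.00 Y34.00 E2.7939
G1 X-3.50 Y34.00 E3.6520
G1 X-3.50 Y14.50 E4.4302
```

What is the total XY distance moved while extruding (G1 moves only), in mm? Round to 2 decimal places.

111.00 mm

Sum the Euclidean lengths of each G1 segment: total = 111.00 mm.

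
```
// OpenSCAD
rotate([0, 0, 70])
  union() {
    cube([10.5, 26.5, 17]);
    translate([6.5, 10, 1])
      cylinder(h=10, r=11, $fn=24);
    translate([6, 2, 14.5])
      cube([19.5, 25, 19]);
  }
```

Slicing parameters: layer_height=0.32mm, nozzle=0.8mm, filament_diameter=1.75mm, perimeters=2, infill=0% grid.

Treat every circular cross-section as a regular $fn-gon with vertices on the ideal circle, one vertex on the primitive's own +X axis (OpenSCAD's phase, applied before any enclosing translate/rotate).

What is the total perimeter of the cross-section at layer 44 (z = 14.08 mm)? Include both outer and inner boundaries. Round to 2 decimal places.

At z = 14.08 mm: the cube (footprint 10.5×26.5) is included at this height (perimeter 74.00 mm); the cylinder at (6.5, 10) does not reach this height (z outside [1, 11]); the cube at (6, 2) is not intersected at this z (z outside [14.5, 33.5]); Combining (union): only the 10.5×26.5 cube is present, so the union is just that shape — boundary = 74.00 mm; (rotated 70° about Z; rotation is an isometry so areas/perimeters/island counts are preserved). Overall, the cross-section is a single solid region. Total boundary length (outer) = 74.00 mm.

74.00 mm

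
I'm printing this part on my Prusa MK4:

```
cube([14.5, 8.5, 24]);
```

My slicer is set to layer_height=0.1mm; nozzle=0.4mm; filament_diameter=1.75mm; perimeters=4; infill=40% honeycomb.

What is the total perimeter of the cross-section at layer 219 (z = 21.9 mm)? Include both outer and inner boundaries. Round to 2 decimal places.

At z = 21.9 mm: the cube (footprint 14.5×8.5) is included at this height (perimeter 46.00 mm). Overall, the cross-section is a single solid region. Total boundary length (outer) = 46.00 mm.

46.00 mm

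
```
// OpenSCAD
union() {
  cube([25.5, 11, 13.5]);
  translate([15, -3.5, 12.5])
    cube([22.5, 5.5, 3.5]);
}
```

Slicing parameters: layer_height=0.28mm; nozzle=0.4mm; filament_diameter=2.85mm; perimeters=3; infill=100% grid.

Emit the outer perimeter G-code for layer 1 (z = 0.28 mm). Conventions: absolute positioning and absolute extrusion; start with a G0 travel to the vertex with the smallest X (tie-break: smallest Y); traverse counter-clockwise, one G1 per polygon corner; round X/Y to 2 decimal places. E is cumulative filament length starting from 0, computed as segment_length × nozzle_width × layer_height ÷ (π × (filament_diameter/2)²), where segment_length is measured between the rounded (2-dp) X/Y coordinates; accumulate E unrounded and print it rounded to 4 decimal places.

At z = 0.28 mm: the 25.5×11 cube contributes its full rectangle; the cube at (15, -3.5) does not reach this height (z outside [12.5, 16]); Taking the union: only the 25.5×11 cube is present, so the union is just that shape — 1 connected region. The outline is a single polygon with 4 vertices. Extrusion per mm of travel: 0.4 × 0.28 / (π × 1.425²) = 0.017557. Accumulating E over each segment gives final E = 1.2816.

G0 X0.00 Y0.00 Z0.28
G1 X25.50 Y0.00 E0.4477
G1 X25.50 Y11.00 E0.6408
G1 X0.00 Y11.00 E1.0885
G1 X0.00 Y0.00 E1.2816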